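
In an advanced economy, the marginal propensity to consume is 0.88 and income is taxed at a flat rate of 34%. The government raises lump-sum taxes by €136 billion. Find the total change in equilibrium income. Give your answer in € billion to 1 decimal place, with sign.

A lump-sum tax change of +€136 billion shifts disposable income by −€136 billion; first-round consumption changes by −c × ΔT = −0.88 × (+€136 billion) = −€119.68 billion.
Expenditure multiplier = 1/(1 − c(1−t)) = 1/(1 − 0.88×0.66) = 1/0.4192 ≈ 2.385.
The tax multiplier is −c × k ≈ −2.099, so ΔY = k × (−c·ΔT) = (−€119.68 billion) / 0.4192 ≈ −€285.5 billion.

−€285.5 billion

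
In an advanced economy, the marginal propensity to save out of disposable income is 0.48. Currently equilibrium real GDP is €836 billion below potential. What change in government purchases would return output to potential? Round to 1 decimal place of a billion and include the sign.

MPC = 1 − MPS = 1 − 0.48 = 0.52.
Spending multiplier = 1/(1 − MPC) = 1/(1 − 0.52) = 1/0.48 ≈ 2.083.
Need ΔY = +€836 billion, so ΔG = ΔY/k = (+€836 billion) × 0.48 ≈ +€401.3 billion.
The government should increase government purchases by €401.3 billion.

+€401.3 billion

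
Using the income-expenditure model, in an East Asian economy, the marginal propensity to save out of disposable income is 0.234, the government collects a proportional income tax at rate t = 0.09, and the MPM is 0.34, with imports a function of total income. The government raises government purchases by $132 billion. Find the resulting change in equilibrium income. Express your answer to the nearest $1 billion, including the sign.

MPC = 1 − MPS = 1 − 0.234 = 0.766.
Expenditure multiplier = 1/(1 − c(1−t) + m) = 1/(1 − 0.766×0.91 + 0.34) = 1/0.64294 ≈ 1.555.
ΔY = k × ΔG = (+$132 billion) / 0.64294 ≈ +$205 billion.

+$205 billion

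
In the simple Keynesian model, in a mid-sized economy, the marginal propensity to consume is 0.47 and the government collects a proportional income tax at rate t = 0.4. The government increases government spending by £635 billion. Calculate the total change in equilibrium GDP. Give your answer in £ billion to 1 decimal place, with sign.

Government-spending multiplier = 1/(1 − c(1−t)) = 1/(1 − 0.47×0.6) = 1/0.718 ≈ 1.393.
ΔY = k × ΔG = (+£635 billion) / 0.718 ≈ +£884.4 billion.

+£884.4 billion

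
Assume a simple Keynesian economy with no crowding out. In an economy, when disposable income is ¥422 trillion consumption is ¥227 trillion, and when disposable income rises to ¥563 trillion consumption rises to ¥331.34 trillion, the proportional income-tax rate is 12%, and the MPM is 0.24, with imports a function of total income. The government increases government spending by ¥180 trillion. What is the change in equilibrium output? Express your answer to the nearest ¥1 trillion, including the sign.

MPC = ΔC/ΔYd = (331.34 − 227)/(563 − 422) = 104.34/141 = 0.74.
Spending multiplier = 1/(1 − c(1−t) + m) = 1/(1 − 0.74×0.88 + 0.24) = 1/0.5888 ≈ 1.698.
ΔY = k × ΔG = (+¥180 trillion) / 0.5888 ≈ +¥306 trillion.

+¥306 trillion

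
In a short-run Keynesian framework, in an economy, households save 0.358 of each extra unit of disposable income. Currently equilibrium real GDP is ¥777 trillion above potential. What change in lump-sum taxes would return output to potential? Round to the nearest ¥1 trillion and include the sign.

MPC = 1 − MPS = 1 − 0.358 = 0.642.
Spending multiplier = 1/(1 − MPC) = 1/(1 − 0.642) = 1/0.358 ≈ 2.793.
Tax multiplier = −c·k = −0.642/0.358 ≈ −1.793. Need ΔY = −¥777 trillion, so ΔT = ΔY/(−c·k) = −(−¥777 trillion) × 0.358 / 0.642 ≈ +¥433 trillion.
The government should raise lump-sum taxes by ¥433 trillion.

+¥433 trillion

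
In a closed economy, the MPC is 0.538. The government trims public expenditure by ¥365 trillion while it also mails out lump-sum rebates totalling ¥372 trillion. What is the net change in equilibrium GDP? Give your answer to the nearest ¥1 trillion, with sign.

−¥357 trillion

Expenditure multiplier = 1/(1 − MPC) = 1/(1 − 0.538) = 1/0.462 ≈ 2.165.
ΔG contributes k·ΔG = (−¥365 trillion) / 0.462 ≈ −¥790 trillion.
ΔT of −¥372 trillion changes first-round spending by −c·ΔT = +¥200.136 trillion, contributing k·(−c·ΔT) = (+¥200.136 trillion) / 0.462 ≈ +¥433.2 trillion.
Net ΔY = k(ΔG − c·ΔT) = (−¥164.864 trillion) / 0.462 ≈ −¥357 trillion.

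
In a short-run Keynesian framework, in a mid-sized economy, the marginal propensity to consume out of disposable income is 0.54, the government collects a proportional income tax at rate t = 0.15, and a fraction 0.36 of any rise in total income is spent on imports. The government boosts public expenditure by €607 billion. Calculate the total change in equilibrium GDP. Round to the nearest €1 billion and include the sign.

Expenditure multiplier = 1/(1 − c(1−t) + m) = 1/(1 − 0.54×0.85 + 0.36) = 1/0.901 ≈ 1.11.
ΔY = k × ΔG = (+€607 billion) / 0.901 ≈ +€674 billion.

+€674 billion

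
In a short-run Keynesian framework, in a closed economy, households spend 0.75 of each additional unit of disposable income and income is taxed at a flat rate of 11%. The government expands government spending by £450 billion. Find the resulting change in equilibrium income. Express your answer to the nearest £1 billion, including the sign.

Expenditure multiplier = 1/(1 − c(1−t)) = 1/(1 − 0.75×0.89) = 1/0.3325 ≈ 3.008.
ΔY = k × ΔG = (+£450 billion) / 0.3325 ≈ +£1,353 billion.

+£1,353 billion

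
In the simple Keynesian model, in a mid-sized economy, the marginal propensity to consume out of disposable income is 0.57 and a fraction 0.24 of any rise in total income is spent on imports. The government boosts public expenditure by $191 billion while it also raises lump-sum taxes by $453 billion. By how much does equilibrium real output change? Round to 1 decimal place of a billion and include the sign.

−$100.3 billion

Expenditure multiplier = 1/(1 − c + m) = 1/(1 − 0.57 + 0.24) = 1/0.67 ≈ 1.493.
ΔG contributes k·ΔG = (+$191 billion) / 0.67 ≈ +$285.1 billion.
ΔT of +$453 billion changes first-round spending by −c·ΔT = −$258.21 billion, contributing k·(−c·ΔT) = (−$258.21 billion) / 0.67 ≈ −$385.4 billion.
Net ΔY = k(ΔG − c·ΔT) = (−$67.21 billion) / 0.67 ≈ −$100.3 billion.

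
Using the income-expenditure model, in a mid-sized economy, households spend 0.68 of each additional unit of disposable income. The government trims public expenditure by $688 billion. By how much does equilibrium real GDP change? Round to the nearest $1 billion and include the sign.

−$2,150 billion

Expenditure multiplier = 1/(1 − MPC) = 1/(1 − 0.68) = 1/0.32 = 3.125.
ΔY = k × ΔG = (−$688 billion) / 0.32 = −$2,150 billion.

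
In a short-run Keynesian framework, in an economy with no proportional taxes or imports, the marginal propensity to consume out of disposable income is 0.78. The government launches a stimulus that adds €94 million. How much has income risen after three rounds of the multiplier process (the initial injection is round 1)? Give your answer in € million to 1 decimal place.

Round 1 adds ΔG = €94 million; each later round is MPC = 0.78 times the previous.
After 3 rounds: 94 + 73.32 + 57.1896 = ΔG·(1 − c^3)/(1 − c) = 94 × (1 − 0.474552)/0.22 ≈ €224.5 million.

€224.5 million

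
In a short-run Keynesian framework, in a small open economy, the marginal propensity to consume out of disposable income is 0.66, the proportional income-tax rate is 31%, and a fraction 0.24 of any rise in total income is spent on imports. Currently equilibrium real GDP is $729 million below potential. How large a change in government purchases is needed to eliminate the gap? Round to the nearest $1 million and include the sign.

+$572 million

Spending multiplier = 1/(1 − c(1−t) + m) = 1/(1 − 0.66×0.69 + 0.24) = 1/0.7846 ≈ 1.275.
Need ΔY = +$729 million, so ΔG = ΔY/k = (+$729 million) × 0.7846 ≈ +$572 million.
The government should increase government purchases by $572 million.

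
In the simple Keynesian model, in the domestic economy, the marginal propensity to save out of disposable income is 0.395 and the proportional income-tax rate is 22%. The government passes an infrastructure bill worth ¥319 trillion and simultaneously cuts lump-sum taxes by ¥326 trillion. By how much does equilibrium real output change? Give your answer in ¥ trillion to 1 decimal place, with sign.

MPC = 1 − MPS = 1 − 0.395 = 0.605.
Expenditure multiplier = 1/(1 − c(1−t)) = 1/(1 − 0.605×0.78) = 1/0.5281 ≈ 1.894.
ΔG contributes k·ΔG = (+¥319 trillion) / 0.5281 ≈ +¥604.1 trillion.
ΔT of −¥326 trillion changes first-round spending by −c·ΔT = +¥197.23 trillion, contributing k·(−c·ΔT) = (+¥197.23 trillion) / 0.5281 ≈ +¥373.5 trillion.
Net ΔY = k(ΔG − c·ΔT) = (+¥516.23 trillion) / 0.5281 ≈ +¥977.5 trillion.

+¥977.5 trillion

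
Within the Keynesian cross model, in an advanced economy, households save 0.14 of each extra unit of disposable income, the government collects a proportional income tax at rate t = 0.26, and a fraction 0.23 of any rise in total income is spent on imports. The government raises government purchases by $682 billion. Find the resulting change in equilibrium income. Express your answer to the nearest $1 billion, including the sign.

MPC = 1 − MPS = 1 − 0.14 = 0.86.
Spending multiplier = 1/(1 − c(1−t) + m) = 1/(1 − 0.86×0.74 + 0.23) = 1/0.5936 ≈ 1.685.
ΔY = k × ΔG = (+$682 billion) / 0.5936 ≈ +$1,149 billion.

+$1,149 billion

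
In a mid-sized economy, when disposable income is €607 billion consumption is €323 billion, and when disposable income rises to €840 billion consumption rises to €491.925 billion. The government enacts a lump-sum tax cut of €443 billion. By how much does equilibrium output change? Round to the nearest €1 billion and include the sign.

+€1,168 billion

MPC = ΔC/ΔYd = (491.925 − 323)/(840 − 607) = 168.925/233 = 0.725.
A lump-sum tax change of −€443 billion shifts disposable income by +€443 billion; first-round consumption changes by −c × ΔT = −0.725 × (−€443 billion) = +€321.175 billion.
Expenditure multiplier = 1/(1 − MPC) = 1/(1 − 0.725) = 1/0.275 ≈ 3.636.
The tax multiplier is −c × k ≈ −2.636, so ΔY = k × (−c·ΔT) = (+€321.175 billion) / 0.275 ≈ +€1,168 billion.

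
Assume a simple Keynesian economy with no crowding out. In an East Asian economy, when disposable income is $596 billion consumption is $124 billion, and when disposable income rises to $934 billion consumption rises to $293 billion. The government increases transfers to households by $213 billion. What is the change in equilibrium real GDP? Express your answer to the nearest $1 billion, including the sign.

+$213 billion

MPC = ΔC/ΔYd = (293 − 124)/(934 − 596) = 169/338 = 0.5.
The transfer change shifts disposable income by +$213 billion, so first-round consumption changes by c·ΔTR = 0.5 × (+$213 billion) = +$106.5 billion.
Expenditure multiplier = 1/(1 − MPC) = 1/(1 − 0.5) = 1/0.5 = 2.
The transfer multiplier is c × k = 1, so ΔY = k × (c·ΔTR) = (+$106.5 billion) / 0.5 = +$213 billion.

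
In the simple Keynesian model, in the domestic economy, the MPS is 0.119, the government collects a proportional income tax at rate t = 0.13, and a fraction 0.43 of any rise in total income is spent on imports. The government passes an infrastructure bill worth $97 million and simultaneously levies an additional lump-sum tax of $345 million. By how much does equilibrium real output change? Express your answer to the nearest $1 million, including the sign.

MPC = 1 − MPS = 1 − 0.119 = 0.881.
Expenditure multiplier = 1/(1 − c(1−t) + m) = 1/(1 − 0.881×0.87 + 0.43) = 1/0.66353 ≈ 1.507.
ΔG contributes k·ΔG = (+$97 million) / 0.66353 ≈ +$146.2 million.
ΔT of +$345 million changes first-round spending by −c·ΔT = −$303.945 million, contributing k·(−c·ΔT) = (−$303.945 million) / 0.66353 ≈ −$458.1 million.
Net ΔY = k(ΔG − c·ΔT) = (−$206.945 million) / 0.66353 ≈ −$312 million.

−$312 million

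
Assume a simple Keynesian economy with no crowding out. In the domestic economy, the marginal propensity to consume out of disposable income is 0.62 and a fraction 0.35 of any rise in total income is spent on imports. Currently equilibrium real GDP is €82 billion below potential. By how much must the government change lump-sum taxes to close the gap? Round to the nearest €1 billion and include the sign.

Spending multiplier = 1/(1 − c + m) = 1/(1 − 0.62 + 0.35) = 1/0.73 ≈ 1.37.
Tax multiplier = −c·k = −0.62/0.73 ≈ −0.849. Need ΔY = +€82 billion, so ΔT = ΔY/(−c·k) = −(+€82 billion) × 0.73 / 0.62 ≈ −€97 billion.
The government should cut lump-sum taxes by €97 billion.

−€97 billion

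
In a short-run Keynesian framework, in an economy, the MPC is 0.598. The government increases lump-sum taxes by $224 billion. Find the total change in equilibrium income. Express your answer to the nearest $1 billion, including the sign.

−$333 billion

A lump-sum tax change of +$224 billion shifts disposable income by −$224 billion; first-round consumption changes by −c × ΔT = −0.598 × (+$224 billion) = −$133.952 billion.
Expenditure multiplier = 1/(1 − MPC) = 1/(1 − 0.598) = 1/0.402 ≈ 2.488.
The tax multiplier is −c × k ≈ −1.488, so ΔY = k × (−c·ΔT) = (−$133.952 billion) / 0.402 ≈ −$333 billion.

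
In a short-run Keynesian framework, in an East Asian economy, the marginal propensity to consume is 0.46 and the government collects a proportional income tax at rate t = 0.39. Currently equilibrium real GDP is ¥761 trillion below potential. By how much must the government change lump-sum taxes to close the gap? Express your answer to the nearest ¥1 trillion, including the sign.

−¥1,190 trillion

Spending multiplier = 1/(1 − c(1−t)) = 1/(1 − 0.46×0.61) = 1/0.7194 ≈ 1.39.
Tax multiplier = −c·k = −0.46/0.7194 ≈ −0.639. Need ΔY = +¥761 trillion, so ΔT = ΔY/(−c·k) = −(+¥761 trillion) × 0.7194 / 0.46 ≈ −¥1,190 trillion.
The government should cut lump-sum taxes by ¥1,190 trillion.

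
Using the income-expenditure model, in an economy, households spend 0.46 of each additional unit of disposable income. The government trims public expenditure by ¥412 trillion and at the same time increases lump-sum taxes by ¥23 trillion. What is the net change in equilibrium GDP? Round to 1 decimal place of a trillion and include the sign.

−¥782.6 trillion

Expenditure multiplier = 1/(1 − MPC) = 1/(1 − 0.46) = 1/0.54 ≈ 1.852.
ΔG contributes k·ΔG = (−¥412 trillion) / 0.54 ≈ −¥763 trillion.
ΔT of +¥23 trillion changes first-round spending by −c·ΔT = −¥10.58 trillion, contributing k·(−c·ΔT) = (−¥10.58 trillion) / 0.54 ≈ −¥19.6 trillion.
Net ΔY = k(ΔG − c·ΔT) = (−¥422.58 trillion) / 0.54 ≈ −¥782.6 trillion.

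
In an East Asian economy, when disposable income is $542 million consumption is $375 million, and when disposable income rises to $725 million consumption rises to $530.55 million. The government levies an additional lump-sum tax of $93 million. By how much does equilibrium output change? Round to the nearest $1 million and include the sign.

MPC = ΔC/ΔYd = (530.55 − 375)/(725 − 542) = 155.55/183 = 0.85.
A lump-sum tax change of +$93 million shifts disposable income by −$93 million; first-round consumption changes by −c × ΔT = −0.85 × (+$93 million) = −$79.05 million.
Expenditure multiplier = 1/(1 − MPC) = 1/(1 − 0.85) = 1/0.15 ≈ 6.667.
The tax multiplier is −c × k ≈ −5.667, so ΔY = k × (−c·ΔT) = (−$79.05 million) / 0.15 = −$527 million.

−$527 million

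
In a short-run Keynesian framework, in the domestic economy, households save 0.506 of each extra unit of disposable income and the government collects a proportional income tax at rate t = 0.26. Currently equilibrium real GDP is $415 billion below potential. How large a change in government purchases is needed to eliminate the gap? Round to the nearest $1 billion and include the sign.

MPC = 1 − MPS = 1 − 0.506 = 0.494.
Spending multiplier = 1/(1 − c(1−t)) = 1/(1 − 0.494×0.74) = 1/0.63444 ≈ 1.576.
Need ΔY = +$415 billion, so ΔG = ΔY/k = (+$415 billion) × 0.63444 ≈ +$263 billion.
The government should increase government purchases by $263 billion.

+$263 billion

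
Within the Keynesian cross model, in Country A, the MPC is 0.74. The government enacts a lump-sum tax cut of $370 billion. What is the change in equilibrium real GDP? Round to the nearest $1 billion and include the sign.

A lump-sum tax change of −$370 billion shifts disposable income by +$370 billion; first-round consumption changes by −c × ΔT = −0.74 × (−$370 billion) = +$273.8 billion.
Expenditure multiplier = 1/(1 − MPC) = 1/(1 − 0.74) = 1/0.26 ≈ 3.846.
The tax multiplier is −c × k ≈ −2.846, so ΔY = k × (−c·ΔT) = (+$273.8 billion) / 0.26 ≈ +$1,053 billion.

+$1,053 billion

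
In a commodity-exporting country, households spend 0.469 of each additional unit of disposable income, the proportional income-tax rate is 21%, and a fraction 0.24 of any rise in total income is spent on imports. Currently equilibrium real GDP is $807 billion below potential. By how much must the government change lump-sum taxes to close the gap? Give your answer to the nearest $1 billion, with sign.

Spending multiplier = 1/(1 − c(1−t) + m) = 1/(1 − 0.469×0.79 + 0.24) = 1/0.86949 ≈ 1.15.
Tax multiplier = −c·k = −0.469/0.86949 ≈ −0.539. Need ΔY = +$807 billion, so ΔT = ΔY/(−c·k) = −(+$807 billion) × 0.86949 / 0.469 ≈ −$1,496 billion.
The government should cut lump-sum taxes by $1,496 billion.

−$1,496 billion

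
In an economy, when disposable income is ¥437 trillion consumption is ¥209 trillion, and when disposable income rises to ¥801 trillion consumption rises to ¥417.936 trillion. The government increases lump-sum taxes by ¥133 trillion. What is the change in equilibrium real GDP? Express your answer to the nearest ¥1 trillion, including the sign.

−¥179 trillion

MPC = ΔC/ΔYd = (417.936 − 209)/(801 − 437) = 208.936/364 = 0.574.
A lump-sum tax change of +¥133 trillion shifts disposable income by −¥133 trillion; first-round consumption changes by −c × ΔT = −0.574 × (+¥133 trillion) = −¥76.342 trillion.
Expenditure multiplier = 1/(1 − MPC) = 1/(1 − 0.574) = 1/0.426 ≈ 2.347.
The tax multiplier is −c × k ≈ −1.347, so ΔY = k × (−c·ΔT) = (−¥76.342 trillion) / 0.426 ≈ −¥179 trillion.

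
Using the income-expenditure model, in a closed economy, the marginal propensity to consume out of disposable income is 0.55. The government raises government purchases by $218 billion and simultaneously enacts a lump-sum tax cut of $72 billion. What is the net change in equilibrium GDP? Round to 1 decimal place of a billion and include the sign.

Expenditure multiplier = 1/(1 − MPC) = 1/(1 − 0.55) = 1/0.45 ≈ 2.222.
ΔG contributes k·ΔG = (+$218 billion) / 0.45 ≈ +$484.4 billion.
ΔT of −$72 billion changes first-round spending by −c·ΔT = +$39.6 billion, contributing k·(−c·ΔT) = (+$39.6 billion) / 0.45 = +$88 billion.
Net ΔY = k(ΔG − c·ΔT) = (+$257.6 billion) / 0.45 ≈ +$572.4 billion.

+$572.4 billion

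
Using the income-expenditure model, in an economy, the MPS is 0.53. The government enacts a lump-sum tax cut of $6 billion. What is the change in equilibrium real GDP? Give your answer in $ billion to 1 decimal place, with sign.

MPC = 1 − MPS = 1 − 0.53 = 0.47.
A lump-sum tax change of −$6 billion shifts disposable income by +$6 billion; first-round consumption changes by −c × ΔT = −0.47 × (−$6 billion) = +$2.82 billion.
Expenditure multiplier = 1/(1 − MPC) = 1/(1 − 0.47) = 1/0.53 ≈ 1.887.
The tax multiplier is −c × k ≈ −0.887, so ΔY = k × (−c·ΔT) = (+$2.82 billion) / 0.53 ≈ +$5.3 billion.

+$5.3 billion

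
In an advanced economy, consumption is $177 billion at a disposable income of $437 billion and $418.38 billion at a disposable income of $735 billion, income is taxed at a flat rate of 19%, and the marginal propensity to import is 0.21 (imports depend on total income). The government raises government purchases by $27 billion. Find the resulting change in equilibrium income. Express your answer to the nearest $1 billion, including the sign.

MPC = ΔC/ΔYd = (418.38 − 177)/(735 − 437) = 241.38/298 = 0.81.
Expenditure multiplier = 1/(1 − c(1−t) + m) = 1/(1 − 0.81×0.81 + 0.21) = 1/0.5539 ≈ 1.805.
ΔY = k × ΔG = (+$27 billion) / 0.5539 ≈ +$49 billion.

+$49 billion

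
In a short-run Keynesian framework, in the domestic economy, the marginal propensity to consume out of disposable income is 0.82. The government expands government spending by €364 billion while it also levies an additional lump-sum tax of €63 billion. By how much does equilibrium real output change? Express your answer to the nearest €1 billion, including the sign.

+€1,735 billion

Expenditure multiplier = 1/(1 − MPC) = 1/(1 − 0.82) = 1/0.18 ≈ 5.556.
ΔG contributes k·ΔG = (+€364 billion) / 0.18 ≈ +€2,022.2 billion.
ΔT of +€63 billion changes first-round spending by −c·ΔT = −€51.66 billion, contributing k·(−c·ΔT) = (−€51.66 billion) / 0.18 = −€287 billion.
Net ΔY = k(ΔG − c·ΔT) = (+€312.34 billion) / 0.18 ≈ +€1,735 billion.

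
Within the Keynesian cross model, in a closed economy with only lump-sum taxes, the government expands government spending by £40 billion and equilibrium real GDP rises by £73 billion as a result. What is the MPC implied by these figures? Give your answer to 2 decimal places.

Implied spending multiplier k = ΔY/ΔG = 73/40 = 1.825.
Since k = 1/(1 − MPC), MPC = 1 − 1/k = 1 − ΔG/ΔY = 1 − 40/73 ≈ 0.45.

0.45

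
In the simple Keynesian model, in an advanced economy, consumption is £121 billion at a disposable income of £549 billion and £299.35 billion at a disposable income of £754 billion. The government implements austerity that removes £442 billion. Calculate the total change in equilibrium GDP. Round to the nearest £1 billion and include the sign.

MPC = ΔC/ΔYd = (299.35 − 121)/(754 − 549) = 178.35/205 = 0.87.
Spending multiplier = 1/(1 − MPC) = 1/(1 − 0.87) = 1/0.13 ≈ 7.692.
ΔY = k × ΔG = (−£442 billion) / 0.13 = −£3,400 billion.

−£3,400 billion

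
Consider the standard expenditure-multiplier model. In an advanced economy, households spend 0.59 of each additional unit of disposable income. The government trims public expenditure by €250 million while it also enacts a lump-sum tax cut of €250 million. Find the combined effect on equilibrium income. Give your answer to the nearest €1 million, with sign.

−€250 million

Expenditure multiplier = 1/(1 − MPC) = 1/(1 − 0.59) = 1/0.41 ≈ 2.439.
ΔG contributes k·ΔG = (−€250 million) / 0.41 ≈ −€609.8 million.
ΔT of −€250 million changes first-round spending by −c·ΔT = +€147.5 million, contributing k·(−c·ΔT) = (+€147.5 million) / 0.41 ≈ +€359.8 million.
With ΔG = ΔT and no other leakages, the balanced-budget multiplier is 1, so ΔY = ΔG = −€250 million.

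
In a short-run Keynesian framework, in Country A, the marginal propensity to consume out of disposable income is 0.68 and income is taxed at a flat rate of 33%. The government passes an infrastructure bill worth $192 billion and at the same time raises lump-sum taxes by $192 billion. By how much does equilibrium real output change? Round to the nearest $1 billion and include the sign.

+$113 billion

Expenditure multiplier = 1/(1 − c(1−t)) = 1/(1 − 0.68×0.67) = 1/0.5444 ≈ 1.837.
ΔG contributes k·ΔG = (+$192 billion) / 0.5444 ≈ +$352.7 billion.
ΔT of +$192 billion changes first-round spending by −c·ΔT = −$130.56 billion, contributing k·(−c·ΔT) = (−$130.56 billion) / 0.5444 ≈ −$239.8 billion.
Net ΔY = k(ΔG − c·ΔT) = (+$61.44 billion) / 0.5444 ≈ +$113 billion.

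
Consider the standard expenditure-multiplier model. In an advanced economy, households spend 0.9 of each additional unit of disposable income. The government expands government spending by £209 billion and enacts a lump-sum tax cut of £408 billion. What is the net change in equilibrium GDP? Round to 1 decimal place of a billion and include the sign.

+£5,762.0 billion

Expenditure multiplier = 1/(1 − MPC) = 1/(1 − 0.9) = 1/0.1 = 10.
ΔG contributes k·ΔG = (+£209 billion) / 0.1 = +£2,090 billion.
ΔT of −£408 billion changes first-round spending by −c·ΔT = +£367.2 billion, contributing k·(−c·ΔT) = (+£367.2 billion) / 0.1 = +£3,672 billion.
Net ΔY = k(ΔG − c·ΔT) = (+£576.2 billion) / 0.1 = +£5,762 billion.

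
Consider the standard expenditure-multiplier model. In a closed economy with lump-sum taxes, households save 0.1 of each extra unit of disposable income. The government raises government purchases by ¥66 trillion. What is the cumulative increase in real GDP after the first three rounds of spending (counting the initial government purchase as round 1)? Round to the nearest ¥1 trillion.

¥179 trillion

MPC = 1 − MPS = 1 − 0.1 = 0.9.
Round 1 adds ΔG = ¥66 trillion; each later round is MPC = 0.9 times the previous.
After 3 rounds: 66 + 59.4 + 53.46 = ΔG·(1 − c^3)/(1 − c) = 66 × (1 − 0.729)/0.1 ≈ ¥179 trillion.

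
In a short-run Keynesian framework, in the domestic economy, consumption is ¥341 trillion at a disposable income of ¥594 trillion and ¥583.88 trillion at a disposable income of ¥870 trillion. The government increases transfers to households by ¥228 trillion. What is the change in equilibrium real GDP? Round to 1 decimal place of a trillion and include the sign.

+¥1,672.0 trillion

MPC = ΔC/ΔYd = (583.88 − 341)/(870 − 594) = 242.88/276 = 0.88.
The transfer change shifts disposable income by +¥228 trillion, so first-round consumption changes by c·ΔTR = 0.88 × (+¥228 trillion) = +¥200.64 trillion.
Expenditure multiplier = 1/(1 − MPC) = 1/(1 − 0.88) = 1/0.12 ≈ 8.333.
The transfer multiplier is c × k ≈ 7.333, so ΔY = k × (c·ΔTR) = (+¥200.64 trillion) / 0.12 = +¥1,672 trillion.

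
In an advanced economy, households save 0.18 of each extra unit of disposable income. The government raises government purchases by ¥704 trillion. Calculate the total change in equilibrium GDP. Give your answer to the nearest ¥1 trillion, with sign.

+¥3,911 trillion

MPC = 1 − MPS = 1 − 0.18 = 0.82.
Expenditure multiplier = 1/(1 − MPC) = 1/(1 − 0.82) = 1/0.18 ≈ 5.556.
ΔY = k × ΔG = (+¥704 trillion) / 0.18 ≈ +¥3,911 trillion.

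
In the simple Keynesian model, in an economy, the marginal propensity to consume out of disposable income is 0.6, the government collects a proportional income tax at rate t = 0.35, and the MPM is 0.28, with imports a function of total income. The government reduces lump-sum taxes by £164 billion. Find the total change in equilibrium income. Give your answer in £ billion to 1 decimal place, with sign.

A lump-sum tax change of −£164 billion shifts disposable income by +£164 billion; first-round consumption changes by −c × ΔT = −0.6 × (−£164 billion) = +£98.4 billion.
Expenditure multiplier = 1/(1 − c(1−t) + m) = 1/(1 − 0.6×0.65 + 0.28) = 1/0.89 ≈ 1.124.
The tax multiplier is −c × k ≈ −0.674, so ΔY = k × (−c·ΔT) = (+£98.4 billion) / 0.89 ≈ +£110.6 billion.

+£110.6 billion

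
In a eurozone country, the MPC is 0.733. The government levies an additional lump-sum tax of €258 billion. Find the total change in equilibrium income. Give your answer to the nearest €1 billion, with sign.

A lump-sum tax change of +€258 billion shifts disposable income by −€258 billion; first-round consumption changes by −c × ΔT = −0.733 × (+€258 billion) = −€189.114 billion.
Expenditure multiplier = 1/(1 − MPC) = 1/(1 − 0.733) = 1/0.267 ≈ 3.745.
The tax multiplier is −c × k ≈ −2.745, so ΔY = k × (−c·ΔT) = (−€189.114 billion) / 0.267 ≈ −€708 billion.

−€708 billion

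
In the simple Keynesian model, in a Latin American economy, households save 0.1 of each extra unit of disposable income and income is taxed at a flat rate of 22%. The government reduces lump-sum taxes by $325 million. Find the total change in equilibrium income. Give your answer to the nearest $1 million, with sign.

+$982 million

MPC = 1 − MPS = 1 − 0.1 = 0.9.
A lump-sum tax change of −$325 million shifts disposable income by +$325 million; first-round consumption changes by −c × ΔT = −0.9 × (−$325 million) = +$292.5 million.
Expenditure multiplier = 1/(1 − c(1−t)) = 1/(1 − 0.9×0.78) = 1/0.298 ≈ 3.356.
The tax multiplier is −c × k ≈ −3.02, so ΔY = k × (−c·ΔT) = (+$292.5 million) / 0.298 ≈ +$982 million.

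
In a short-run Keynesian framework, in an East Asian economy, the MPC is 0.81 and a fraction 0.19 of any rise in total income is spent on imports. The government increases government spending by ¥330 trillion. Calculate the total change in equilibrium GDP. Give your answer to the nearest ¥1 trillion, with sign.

Spending multiplier = 1/(1 − c + m) = 1/(1 − 0.81 + 0.19) = 1/0.38 ≈ 2.632.
ΔY = k × ΔG = (+¥330 trillion) / 0.38 ≈ +¥868 trillion.

+¥868 trillion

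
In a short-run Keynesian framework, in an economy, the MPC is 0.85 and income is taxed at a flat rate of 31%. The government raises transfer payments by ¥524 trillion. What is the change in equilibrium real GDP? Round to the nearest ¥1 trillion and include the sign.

+¥1,077 trillion

The transfer change shifts disposable income by +¥524 trillion, so first-round consumption changes by c·ΔTR = 0.85 × (+¥524 trillion) = +¥445.4 trillion.
Expenditure multiplier = 1/(1 − c(1−t)) = 1/(1 − 0.85×0.69) = 1/0.4135 ≈ 2.418.
The transfer multiplier is c × k ≈ 2.056, so ΔY = k × (c·ΔTR) = (+¥445.4 trillion) / 0.4135 ≈ +¥1,077 trillion.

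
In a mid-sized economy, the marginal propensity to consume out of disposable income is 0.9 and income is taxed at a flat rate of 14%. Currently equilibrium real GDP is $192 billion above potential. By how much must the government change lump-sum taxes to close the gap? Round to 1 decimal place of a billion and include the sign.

Spending multiplier = 1/(1 − c(1−t)) = 1/(1 − 0.9×0.86) = 1/0.226 ≈ 4.425.
Tax multiplier = −c·k = −0.9/0.226 ≈ −3.982. Need ΔY = −$192 billion, so ΔT = ΔY/(−c·k) = −(−$192 billion) × 0.226 / 0.9 ≈ +$48.2 billion.
The government should raise lump-sum taxes by $48.2 billion.

+$48.2 billion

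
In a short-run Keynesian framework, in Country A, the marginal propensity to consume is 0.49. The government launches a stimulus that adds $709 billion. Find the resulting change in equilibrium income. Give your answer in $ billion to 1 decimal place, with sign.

+$1,390.2 billion

Government-spending multiplier = 1/(1 − MPC) = 1/(1 − 0.49) = 1/0.51 ≈ 1.961.
ΔY = k × ΔG = (+$709 billion) / 0.51 ≈ +$1,390.2 billion.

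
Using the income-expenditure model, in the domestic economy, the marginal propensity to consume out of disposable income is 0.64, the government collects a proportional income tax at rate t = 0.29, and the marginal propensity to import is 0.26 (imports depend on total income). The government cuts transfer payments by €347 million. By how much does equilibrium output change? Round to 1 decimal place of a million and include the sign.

−€275.7 million

The transfer change shifts disposable income by −€347 million, so first-round consumption changes by c·ΔTR = 0.64 × (−€347 million) = −€222.08 million.
Expenditure multiplier = 1/(1 − c(1−t) + m) = 1/(1 − 0.64×0.71 + 0.26) = 1/0.8056 ≈ 1.241.
The transfer multiplier is c × k ≈ 0.794, so ΔY = k × (c·ΔTR) = (−€222.08 million) / 0.8056 ≈ −€275.7 million.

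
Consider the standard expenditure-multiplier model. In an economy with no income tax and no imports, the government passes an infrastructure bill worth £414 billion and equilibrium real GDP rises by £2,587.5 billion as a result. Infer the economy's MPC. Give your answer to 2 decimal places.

0.84

Implied spending multiplier k = ΔY/ΔG = 2,587.5/414 = 6.25.
Since k = 1/(1 − MPC), MPC = 1 − 1/k = 1 − ΔG/ΔY = 1 − 414/2,587.5 = 0.84.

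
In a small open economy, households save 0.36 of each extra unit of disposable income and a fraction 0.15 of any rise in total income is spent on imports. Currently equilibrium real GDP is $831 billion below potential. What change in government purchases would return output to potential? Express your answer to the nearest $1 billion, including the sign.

MPC = 1 − MPS = 1 − 0.36 = 0.64.
Spending multiplier = 1/(1 − c + m) = 1/(1 − 0.64 + 0.15) = 1/0.51 ≈ 1.961.
Need ΔY = +$831 billion, so ΔG = ΔY/k = (+$831 billion) × 0.51 ≈ +$424 billion.
The government should increase government purchases by $424 billion.

+$424 billion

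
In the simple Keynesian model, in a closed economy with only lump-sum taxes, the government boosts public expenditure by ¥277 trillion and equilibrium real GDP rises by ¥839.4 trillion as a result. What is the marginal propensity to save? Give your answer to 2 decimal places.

0.33

Implied spending multiplier k = ΔY/ΔG = 839.4/277 ≈ 3.0303.
Since k = 1/(1 − MPC), MPC = 1 − 1/k = 1 − ΔG/ΔY = 1 − 277/839.4 ≈ 0.67.
MPS = 1 − MPC = 0.33.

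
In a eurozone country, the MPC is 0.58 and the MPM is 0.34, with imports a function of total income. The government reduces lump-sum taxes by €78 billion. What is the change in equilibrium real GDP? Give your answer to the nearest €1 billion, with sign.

+€60 billion

A lump-sum tax change of −€78 billion shifts disposable income by +€78 billion; first-round consumption changes by −c × ΔT = −0.58 × (−€78 billion) = +€45.24 billion.
Expenditure multiplier = 1/(1 − c + m) = 1/(1 − 0.58 + 0.34) = 1/0.76 ≈ 1.316.
The tax multiplier is −c × k ≈ −0.763, so ΔY = k × (−c·ΔT) = (+€45.24 billion) / 0.76 ≈ +€60 billion.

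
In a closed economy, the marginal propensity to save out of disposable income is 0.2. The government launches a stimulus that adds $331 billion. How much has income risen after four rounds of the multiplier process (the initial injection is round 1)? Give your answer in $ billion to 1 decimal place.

$977.1 billion

MPC = 1 − MPS = 1 − 0.2 = 0.8.
Round 1 adds ΔG = $331 billion; each later round is MPC = 0.8 times the previous.
After 4 rounds: 331 + 264.8 + 211.84 + 169.472 = ΔG·(1 − c^4)/(1 − c) = 331 × (1 − 0.4096)/0.2 ≈ $977.1 billion.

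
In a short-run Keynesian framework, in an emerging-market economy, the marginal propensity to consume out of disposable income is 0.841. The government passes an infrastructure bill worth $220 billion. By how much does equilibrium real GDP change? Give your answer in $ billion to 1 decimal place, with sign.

+$1,383.6 billion

Spending multiplier = 1/(1 − MPC) = 1/(1 − 0.841) = 1/0.159 ≈ 6.289.
ΔY = k × ΔG = (+$220 billion) / 0.159 ≈ +$1,383.6 billion.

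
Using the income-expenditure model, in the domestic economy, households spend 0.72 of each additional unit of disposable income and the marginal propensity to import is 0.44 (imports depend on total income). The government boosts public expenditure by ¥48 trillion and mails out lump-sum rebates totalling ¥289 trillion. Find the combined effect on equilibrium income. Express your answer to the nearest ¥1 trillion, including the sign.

+¥356 trillion

Expenditure multiplier = 1/(1 − c + m) = 1/(1 − 0.72 + 0.44) = 1/0.72 ≈ 1.389.
ΔG contributes k·ΔG = (+¥48 trillion) / 0.72 ≈ +¥66.7 trillion.
ΔT of −¥289 trillion changes first-round spending by −c·ΔT = +¥208.08 trillion, contributing k·(−c·ΔT) = (+¥208.08 trillion) / 0.72 = +¥289 trillion.
Net ΔY = k(ΔG − c·ΔT) = (+¥256.08 trillion) / 0.72 ≈ +¥356 trillion.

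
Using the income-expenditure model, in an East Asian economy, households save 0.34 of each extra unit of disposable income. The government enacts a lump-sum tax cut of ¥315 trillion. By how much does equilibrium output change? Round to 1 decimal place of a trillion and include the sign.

+¥611.5 trillion

MPC = 1 − MPS = 1 − 0.34 = 0.66.
A lump-sum tax change of −¥315 trillion shifts disposable income by +¥315 trillion; first-round consumption changes by −c × ΔT = −0.66 × (−¥315 trillion) = +¥207.9 trillion.
Expenditure multiplier = 1/(1 − MPC) = 1/(1 − 0.66) = 1/0.34 ≈ 2.941.
The tax multiplier is −c × k ≈ −1.941, so ΔY = k × (−c·ΔT) = (+¥207.9 trillion) / 0.34 ≈ +¥611.5 trillion.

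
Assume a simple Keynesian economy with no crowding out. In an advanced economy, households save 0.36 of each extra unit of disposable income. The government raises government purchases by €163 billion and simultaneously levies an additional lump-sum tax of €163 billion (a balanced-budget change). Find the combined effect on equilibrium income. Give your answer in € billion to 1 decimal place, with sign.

MPC = 1 − MPS = 1 − 0.36 = 0.64.
Expenditure multiplier = 1/(1 − MPC) = 1/(1 − 0.64) = 1/0.36 ≈ 2.778.
ΔG contributes k·ΔG = (+€163 billion) / 0.36 ≈ +€452.8 billion.
ΔT of +€163 billion changes first-round spending by −c·ΔT = −€104.32 billion, contributing k·(−c·ΔT) = (−€104.32 billion) / 0.36 ≈ −€289.8 billion.
With ΔG = ΔT and no other leakages, the balanced-budget multiplier is 1, so ΔY = ΔG = +€163 billion.

+€163.0 billion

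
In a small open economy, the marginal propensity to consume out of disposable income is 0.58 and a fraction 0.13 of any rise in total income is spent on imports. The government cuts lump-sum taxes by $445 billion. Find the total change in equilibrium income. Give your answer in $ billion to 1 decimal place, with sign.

+$469.3 billion

A lump-sum tax change of −$445 billion shifts disposable income by +$445 billion; first-round consumption changes by −c × ΔT = −0.58 × (−$445 billion) = +$258.1 billion.
Expenditure multiplier = 1/(1 − c + m) = 1/(1 − 0.58 + 0.13) = 1/0.55 ≈ 1.818.
The tax multiplier is −c × k ≈ −1.055, so ΔY = k × (−c·ΔT) = (+$258.1 billion) / 0.55 ≈ +$469.3 billion.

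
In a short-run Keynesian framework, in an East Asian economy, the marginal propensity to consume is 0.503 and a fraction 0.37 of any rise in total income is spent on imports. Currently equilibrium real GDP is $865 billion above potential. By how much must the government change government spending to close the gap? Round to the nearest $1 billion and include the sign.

Spending multiplier = 1/(1 − c + m) = 1/(1 − 0.503 + 0.37) = 1/0.867 ≈ 1.153.
Need ΔY = −$865 billion, so ΔG = ΔY/k = (−$865 billion) × 0.867 ≈ −$750 billion.
The government should cut government spending by $750 billion.

−$750 billion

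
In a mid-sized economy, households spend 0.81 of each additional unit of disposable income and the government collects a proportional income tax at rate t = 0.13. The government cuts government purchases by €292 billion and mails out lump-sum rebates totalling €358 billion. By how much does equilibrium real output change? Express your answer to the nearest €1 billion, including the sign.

Expenditure multiplier = 1/(1 − c(1−t)) = 1/(1 − 0.81×0.87) = 1/0.2953 ≈ 3.386.
ΔG contributes k·ΔG = (−€292 billion) / 0.2953 ≈ −€988.8 billion.
ΔT of −€358 billion changes first-round spending by −c·ΔT = +€289.98 billion, contributing k·(−c·ΔT) = (+€289.98 billion) / 0.2953 ≈ +€982 billion.
Net ΔY = k(ΔG − c·ΔT) = (−€2.02 billion) / 0.2953 ≈ −€7 billion.

−€7 billion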